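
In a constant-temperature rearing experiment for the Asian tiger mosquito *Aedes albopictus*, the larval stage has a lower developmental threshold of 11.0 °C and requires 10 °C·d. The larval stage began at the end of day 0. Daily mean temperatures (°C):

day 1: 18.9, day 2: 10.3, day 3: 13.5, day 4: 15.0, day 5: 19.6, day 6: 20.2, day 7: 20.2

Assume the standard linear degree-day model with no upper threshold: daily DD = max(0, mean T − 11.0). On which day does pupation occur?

Daily DD above 11.0 °C: 7.9, 0.0, 2.5, 4.0, 8.6, 9.2, 9.2.
Cumulative: 7.9, 7.9, 10.4, 14.4, 23.0, 32.2, 41.4.
The total first reaches 10 DD on day 3.

day 3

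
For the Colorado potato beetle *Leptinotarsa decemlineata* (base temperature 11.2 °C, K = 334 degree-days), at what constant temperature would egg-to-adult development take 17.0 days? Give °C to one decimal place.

30.8 °C

Required daily accumulation = 334 / 17.0 = 19.647 DD/day.
T = T_base + 19.647 = 11.2 + 19.647 = 30.847 ≈ 30.8 °C.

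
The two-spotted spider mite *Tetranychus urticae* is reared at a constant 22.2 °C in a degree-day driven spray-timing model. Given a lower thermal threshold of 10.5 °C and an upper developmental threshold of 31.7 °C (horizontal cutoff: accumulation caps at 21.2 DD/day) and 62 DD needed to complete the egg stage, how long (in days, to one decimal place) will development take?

Daily accumulation = 22.2 − 10.5 = 11.7 DD/day.
Duration = 62 / 11.7 = 5.299 ≈ 5.3 days.

5.3 days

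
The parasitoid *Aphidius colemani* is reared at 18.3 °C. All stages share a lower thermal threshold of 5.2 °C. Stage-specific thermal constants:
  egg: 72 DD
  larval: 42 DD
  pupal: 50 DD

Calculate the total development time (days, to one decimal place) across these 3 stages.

Daily accumulation at 18.3 °C = 18.3 − 5.2 = 13.1 DD/day.
Total K = 72 + 42 + 50 = 164 DD.
Total duration = 164 / 13.1 = 12.519 ≈ 12.5 days.

12.5 days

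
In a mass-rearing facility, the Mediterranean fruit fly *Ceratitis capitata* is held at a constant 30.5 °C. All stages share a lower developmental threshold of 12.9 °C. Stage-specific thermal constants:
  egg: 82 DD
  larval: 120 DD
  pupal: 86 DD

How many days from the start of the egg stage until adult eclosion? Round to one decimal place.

Daily accumulation at 30.5 °C = 30.5 − 12.9 = 17.6 DD/day.
Total K = 82 + 120 + 86 = 288 DD.
Total duration = 288 / 17.6 = 16.364 ≈ 16.4 days.

16.4 days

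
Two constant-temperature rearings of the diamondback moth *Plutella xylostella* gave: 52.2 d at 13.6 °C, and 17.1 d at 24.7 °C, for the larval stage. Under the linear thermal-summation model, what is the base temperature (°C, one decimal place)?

8.2 °C

Equal thermal constants: D₁(T₁ − T_b) = D₂(T₂ − T_b).
52.2·(13.6 − T_b) = 17.1·(24.7 − T_b)
T_b = (52.2·13.6 − 17.1·24.7) / (52.2 − 17.1) = 287.55 / 35.1 = 8.192 °C ≈ 8.2 °C.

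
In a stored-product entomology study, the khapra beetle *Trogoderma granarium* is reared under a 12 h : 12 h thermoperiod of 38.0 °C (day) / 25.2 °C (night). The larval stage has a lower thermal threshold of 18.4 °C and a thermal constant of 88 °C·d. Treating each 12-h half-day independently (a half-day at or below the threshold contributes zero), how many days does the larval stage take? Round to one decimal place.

Day half: max(0, 38.0 − 18.4) × 0.5 = 19.6 × 0.5 = 9.80 DD.
Night half: max(0, 25.2 − 18.4) × 0.5 = 6.8 × 0.5 = 3.40 DD.
Per 24 h: 13.20 DD/day.
Duration = 88 / 13.20 = 6.667 ≈ 6.7 days.

6.7 days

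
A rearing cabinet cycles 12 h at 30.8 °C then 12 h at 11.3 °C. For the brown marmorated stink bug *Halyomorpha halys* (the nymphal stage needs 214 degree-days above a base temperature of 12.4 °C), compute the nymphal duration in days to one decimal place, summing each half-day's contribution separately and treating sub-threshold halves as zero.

23.3 days

Day half: max(0, 30.8 − 12.4) × 0.5 = 18.4 × 0.5 = 9.20 DD.
Night half: max(0, 11.3 − 12.4) × 0.5 = 0.0 × 0.5 = 0.00 DD.
Per 24 h: 9.20 DD/day.
Duration = 214 / 9.20 = 23.261 ≈ 23.3 days.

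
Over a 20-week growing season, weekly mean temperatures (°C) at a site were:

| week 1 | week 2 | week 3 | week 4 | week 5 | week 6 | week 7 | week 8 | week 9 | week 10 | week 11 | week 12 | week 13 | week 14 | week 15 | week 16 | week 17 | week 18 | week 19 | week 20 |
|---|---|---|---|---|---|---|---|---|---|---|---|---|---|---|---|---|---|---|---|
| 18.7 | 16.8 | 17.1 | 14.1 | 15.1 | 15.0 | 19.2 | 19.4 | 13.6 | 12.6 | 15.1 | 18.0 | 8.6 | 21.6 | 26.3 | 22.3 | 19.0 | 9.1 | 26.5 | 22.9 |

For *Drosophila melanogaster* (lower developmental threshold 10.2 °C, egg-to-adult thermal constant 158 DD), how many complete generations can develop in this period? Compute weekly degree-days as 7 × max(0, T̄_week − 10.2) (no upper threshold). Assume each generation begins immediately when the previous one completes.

Weekly DD (7 × max(0, T̄ − 10.2)): 59.5, 46.2, 48.3, 27.3, 34.3, 33.6, 63.0, 64.4, 23.8, 16.8, 34.3, 54.6, 0.0, 79.8, 112.7, 84.7, 61.6, 0.0, 114.1, 88.9.
Season total = 1047.9 DD.
Complete generations = ⌊1047.9 / 158⌋ = 6.

6 generations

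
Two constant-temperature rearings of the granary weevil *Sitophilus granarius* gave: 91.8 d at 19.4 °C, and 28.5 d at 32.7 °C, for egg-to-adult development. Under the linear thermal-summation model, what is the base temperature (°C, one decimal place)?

Linear rate model ⇒ the product D·(T − T_b) is constant across temperatures.
91.8·(19.4 − T_b) = 28.5·(32.7 − T_b)
T_b = (91.8·19.4 − 28.5·32.7) / (91.8 − 28.5) = 848.97 / 63.3 = 13.412 °C ≈ 13.4 °C.

13.4 °C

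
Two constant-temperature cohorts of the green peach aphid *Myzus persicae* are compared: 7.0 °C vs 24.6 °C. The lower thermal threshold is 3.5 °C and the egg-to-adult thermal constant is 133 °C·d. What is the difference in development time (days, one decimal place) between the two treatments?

31.7 days

At 7.0 °C: 133 / (7.0 − 3.5) = 133 / 3.5 = 38.000 d.
At 24.6 °C: 133 / (24.6 − 3.5) = 133 / 21.1 = 6.303 d.
Difference = |38.000 − 6.303| = 31.697 ≈ 31.7 days.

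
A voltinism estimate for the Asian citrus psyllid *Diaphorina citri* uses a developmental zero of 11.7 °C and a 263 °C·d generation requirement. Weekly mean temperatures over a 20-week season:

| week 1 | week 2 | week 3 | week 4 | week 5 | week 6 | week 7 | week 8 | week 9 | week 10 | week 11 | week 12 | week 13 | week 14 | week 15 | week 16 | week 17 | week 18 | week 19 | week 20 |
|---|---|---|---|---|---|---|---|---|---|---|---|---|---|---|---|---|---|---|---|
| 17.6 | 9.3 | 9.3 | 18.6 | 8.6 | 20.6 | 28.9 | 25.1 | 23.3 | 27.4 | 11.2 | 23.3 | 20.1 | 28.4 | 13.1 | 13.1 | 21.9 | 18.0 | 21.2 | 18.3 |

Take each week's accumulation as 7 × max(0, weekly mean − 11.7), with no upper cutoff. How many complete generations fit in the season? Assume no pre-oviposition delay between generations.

4 generations

Weekly DD (7 × max(0, T̄ − 11.7)): 41.3, 0.0, 0.0, 48.3, 0.0, 62.3, 120.4, 93.8, 81.2, 109.9, 0.0, 81.2, 58.8, 116.9, 9.8, 9.8, 71.4, 44.1, 66.5, 46.2.
Season total = 1061.9 DD.
Complete generations = ⌊1061.9 / 263⌋ = 4.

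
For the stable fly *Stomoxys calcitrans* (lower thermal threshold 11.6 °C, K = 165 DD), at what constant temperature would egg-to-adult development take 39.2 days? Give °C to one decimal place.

15.8 °C

Required daily accumulation = 165 / 39.2 = 4.209 DD/day.
T = T_base + 4.209 = 11.6 + 4.209 = 15.809 ≈ 15.8 °C.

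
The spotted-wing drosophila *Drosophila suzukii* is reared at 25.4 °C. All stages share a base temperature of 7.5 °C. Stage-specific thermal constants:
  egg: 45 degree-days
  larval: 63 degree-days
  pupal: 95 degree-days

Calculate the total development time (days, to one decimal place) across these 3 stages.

11.3 days

Daily accumulation at 25.4 °C = 25.4 − 7.5 = 17.9 DD/day.
Total K = 45 + 63 + 95 = 203 DD.
Total duration = 203 / 17.9 = 11.341 ≈ 11.3 days.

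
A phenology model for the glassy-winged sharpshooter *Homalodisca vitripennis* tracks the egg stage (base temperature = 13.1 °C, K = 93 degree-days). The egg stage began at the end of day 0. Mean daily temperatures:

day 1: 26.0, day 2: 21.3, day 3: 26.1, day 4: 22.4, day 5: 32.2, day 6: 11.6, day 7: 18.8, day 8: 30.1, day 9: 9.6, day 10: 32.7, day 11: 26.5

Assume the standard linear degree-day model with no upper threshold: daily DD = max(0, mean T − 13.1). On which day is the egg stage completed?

Daily DD above 13.1 °C: 12.9, 8.2, 13.0, 9.3, 19.1, 0.0, 5.7, 17.0, 0.0, 19.6, 13.4.
Cumulative: 12.9, 21.1, 34.1, 43.4, 62.5, 62.5, 68.2, 85.2, 85.2, 104.8, 118.2.
The total first reaches 93 DD on day 10.

day 10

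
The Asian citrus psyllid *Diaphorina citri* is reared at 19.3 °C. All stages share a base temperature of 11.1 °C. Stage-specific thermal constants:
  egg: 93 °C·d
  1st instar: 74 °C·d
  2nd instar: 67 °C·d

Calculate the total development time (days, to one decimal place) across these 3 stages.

Daily accumulation at 19.3 °C = 19.3 − 11.1 = 8.2 DD/day.
Total K = 93 + 74 + 67 = 234 DD.
Total duration = 234 / 8.2 = 28.537 ≈ 28.5 days.

28.5 days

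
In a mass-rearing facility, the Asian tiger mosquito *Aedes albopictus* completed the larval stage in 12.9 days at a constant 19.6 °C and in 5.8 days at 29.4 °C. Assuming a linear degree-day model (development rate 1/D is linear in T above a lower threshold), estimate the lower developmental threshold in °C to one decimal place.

11.6 °C

Equal thermal constants: D₁(T₁ − T_b) = D₂(T₂ − T_b).
12.9·(19.6 − T_b) = 5.8·(29.4 − T_b)
T_b = (12.9·19.6 − 5.8·29.4) / (12.9 − 5.8) = 82.32 / 7.1 = 11.594 °C ≈ 11.6 °C.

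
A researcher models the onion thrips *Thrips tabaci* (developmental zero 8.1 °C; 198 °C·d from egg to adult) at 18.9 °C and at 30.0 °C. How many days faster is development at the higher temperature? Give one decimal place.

9.3 days

At 18.9 °C: 198 / (18.9 − 8.1) = 198 / 10.8 = 18.333 d.
At 30.0 °C: 198 / (30.0 − 8.1) = 198 / 21.9 = 9.041 d.
Difference = |18.333 − 9.041| = 9.292 ≈ 9.3 days.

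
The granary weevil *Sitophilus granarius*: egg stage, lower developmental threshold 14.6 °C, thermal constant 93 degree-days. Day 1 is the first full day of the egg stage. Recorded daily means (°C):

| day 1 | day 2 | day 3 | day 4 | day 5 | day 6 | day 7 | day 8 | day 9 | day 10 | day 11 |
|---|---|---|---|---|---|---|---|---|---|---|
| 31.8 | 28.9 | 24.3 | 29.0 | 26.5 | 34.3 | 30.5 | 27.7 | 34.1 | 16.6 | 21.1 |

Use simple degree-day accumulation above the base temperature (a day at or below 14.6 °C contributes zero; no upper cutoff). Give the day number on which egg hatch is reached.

Daily DD above 14.6 °C: 17.2, 14.3, 9.7, 14.4, 11.9, 19.7, 15.9, 13.1, 19.5, 2.0, 6.5.
Cumulative: 17.2, 31.5, 41.2, 55.6, 67.5, 87.2, 103.1, 116.2, 135.7, 137.7, 144.2.
The total first reaches 93 DD on day 7.

day 7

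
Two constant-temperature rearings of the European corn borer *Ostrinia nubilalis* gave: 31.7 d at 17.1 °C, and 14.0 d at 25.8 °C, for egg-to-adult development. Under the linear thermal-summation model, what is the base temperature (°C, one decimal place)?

Under the model K = D·(T − T_b), so D₁·(T₁ − T_b) = D₂·(T₂ − T_b).
31.7·(17.1 − T_b) = 14.0·(25.8 − T_b)
T_b = (31.7·17.1 − 14.0·25.8) / (31.7 − 14.0) = 180.87 / 17.7 = 10.219 °C ≈ 10.2 °C.

10.2 °C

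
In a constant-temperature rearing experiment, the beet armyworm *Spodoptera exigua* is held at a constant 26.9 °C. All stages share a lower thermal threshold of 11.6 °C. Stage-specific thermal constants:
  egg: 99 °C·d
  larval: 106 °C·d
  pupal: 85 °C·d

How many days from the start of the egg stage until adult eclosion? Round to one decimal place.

Daily accumulation at 26.9 °C = 26.9 − 11.6 = 15.3 DD/day.
Total K = 99 + 106 + 85 = 290 DD.
Total duration = 290 / 15.3 = 18.954 ≈ 19.0 days.

19.0 days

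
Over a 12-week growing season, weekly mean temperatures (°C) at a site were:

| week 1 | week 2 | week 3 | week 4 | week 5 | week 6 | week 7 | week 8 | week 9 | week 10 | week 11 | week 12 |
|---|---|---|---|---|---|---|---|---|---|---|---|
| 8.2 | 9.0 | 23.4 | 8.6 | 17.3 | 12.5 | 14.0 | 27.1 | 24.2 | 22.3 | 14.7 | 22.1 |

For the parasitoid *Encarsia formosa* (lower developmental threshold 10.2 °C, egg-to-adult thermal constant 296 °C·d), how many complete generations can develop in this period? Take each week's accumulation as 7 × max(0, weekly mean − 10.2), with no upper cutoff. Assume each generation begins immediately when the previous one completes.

Weekly DD (7 × max(0, T̄ − 10.2)): 0.0, 0.0, 92.4, 0.0, 49.7, 16.1, 26.6, 118.3, 98.0, 84.7, 31.5, 83.3.
Season total = 600.6 DD.
Complete generations = ⌊600.6 / 296⌋ = 2.

2 generations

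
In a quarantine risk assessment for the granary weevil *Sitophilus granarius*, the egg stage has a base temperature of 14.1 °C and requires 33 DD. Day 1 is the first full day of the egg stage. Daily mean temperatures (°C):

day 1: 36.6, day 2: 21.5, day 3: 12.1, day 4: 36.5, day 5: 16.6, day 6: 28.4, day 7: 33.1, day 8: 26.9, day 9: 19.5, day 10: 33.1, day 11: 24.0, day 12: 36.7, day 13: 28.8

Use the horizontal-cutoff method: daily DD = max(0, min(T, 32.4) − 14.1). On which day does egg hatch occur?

Daily DD above 14.1 °C (capped at 18.3): 18.3, 7.4, 0.0, 18.3, 2.5, 14.3, 18.3, 12.8, 5.4, 18.3, 9.9, 18.3, 14.7.
Cumulative: 18.3, 25.7, 25.7, 44.0, 46.5, 60.8, 79.1, 91.9, 97.3, 115.6, 125.5, 143.8, 158.5.
The total first reaches 33 DD on day 4.

day 4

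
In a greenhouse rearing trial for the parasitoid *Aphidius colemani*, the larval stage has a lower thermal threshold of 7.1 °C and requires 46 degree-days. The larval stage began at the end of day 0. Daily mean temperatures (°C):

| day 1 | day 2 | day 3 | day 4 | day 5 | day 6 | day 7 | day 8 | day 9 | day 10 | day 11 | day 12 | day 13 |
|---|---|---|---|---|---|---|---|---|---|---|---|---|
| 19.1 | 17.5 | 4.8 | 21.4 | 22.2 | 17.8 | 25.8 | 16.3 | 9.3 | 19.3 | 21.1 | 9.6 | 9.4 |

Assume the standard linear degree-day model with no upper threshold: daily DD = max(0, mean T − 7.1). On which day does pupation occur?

day 5

Daily DD above 7.1 °C: 12.0, 10.4, 0.0, 14.3, 15.1, 10.7, 18.7, 9.2, 2.2, 12.2, 14.0, 2.5, 2.3.
Cumulative: 12.0, 22.4, 22.4, 36.7, 51.8, 62.5, 81.2, 90.4, 92.6, 104.8, 118.8, 121.3, 123.6.
The total first reaches 46 DD on day 5.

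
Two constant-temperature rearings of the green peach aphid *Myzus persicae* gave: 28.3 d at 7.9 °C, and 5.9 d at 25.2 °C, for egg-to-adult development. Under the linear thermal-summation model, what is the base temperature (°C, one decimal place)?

Linear rate model ⇒ the product D·(T − T_b) is constant across temperatures.
28.3·(7.9 − T_b) = 5.9·(25.2 − T_b)
T_b = (28.3·7.9 − 5.9·25.2) / (28.3 − 5.9) = 74.89 / 22.4 = 3.343 °C ≈ 3.3 °C.

3.3 °C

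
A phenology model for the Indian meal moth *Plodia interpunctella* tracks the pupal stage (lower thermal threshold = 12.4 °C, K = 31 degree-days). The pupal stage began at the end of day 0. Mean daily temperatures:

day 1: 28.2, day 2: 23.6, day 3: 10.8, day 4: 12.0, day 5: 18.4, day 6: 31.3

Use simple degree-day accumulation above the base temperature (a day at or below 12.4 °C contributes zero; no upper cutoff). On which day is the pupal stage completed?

day 5

Daily DD above 12.4 °C: 15.8, 11.2, 0.0, 0.0, 6.0, 18.9.
Cumulative: 15.8, 27.0, 27.0, 27.0, 33.0, 51.9.
The total first reaches 31 DD on day 5.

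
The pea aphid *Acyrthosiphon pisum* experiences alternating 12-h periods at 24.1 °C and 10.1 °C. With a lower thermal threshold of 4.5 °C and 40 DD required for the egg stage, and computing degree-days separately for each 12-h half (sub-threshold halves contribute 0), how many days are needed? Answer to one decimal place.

3.2 days

Day half: max(0, 24.1 − 4.5) × 0.5 = 19.6 × 0.5 = 9.80 DD.
Night half: max(0, 10.1 − 4.5) × 0.5 = 5.6 × 0.5 = 2.80 DD.
Per 24 h: 12.60 DD/day.
Duration = 40 / 12.60 = 3.175 ≈ 3.2 days.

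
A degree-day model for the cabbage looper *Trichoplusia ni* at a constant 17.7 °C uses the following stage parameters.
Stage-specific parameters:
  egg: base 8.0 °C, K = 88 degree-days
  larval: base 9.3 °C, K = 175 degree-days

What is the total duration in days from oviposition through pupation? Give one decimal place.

29.9 days

egg: 88 / (17.7 − 8.0) = 88 / 9.7 = 9.072 d.
larval: 175 / (17.7 − 9.3) = 175 / 8.4 = 20.833 d.
Sum = 29.905 ≈ 29.9 days.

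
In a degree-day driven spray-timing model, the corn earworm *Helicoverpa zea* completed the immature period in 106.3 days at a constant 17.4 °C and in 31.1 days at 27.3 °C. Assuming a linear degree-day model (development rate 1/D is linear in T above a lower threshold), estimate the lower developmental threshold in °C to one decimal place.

Equal thermal constants: D₁(T₁ − T_b) = D₂(T₂ − T_b).
106.3·(17.4 − T_b) = 31.1·(27.3 − T_b)
T_b = (106.3·17.4 − 31.1·27.3) / (106.3 − 31.1) = 1000.59 / 75.2 = 13.306 °C ≈ 13.3 °C.

13.3 °C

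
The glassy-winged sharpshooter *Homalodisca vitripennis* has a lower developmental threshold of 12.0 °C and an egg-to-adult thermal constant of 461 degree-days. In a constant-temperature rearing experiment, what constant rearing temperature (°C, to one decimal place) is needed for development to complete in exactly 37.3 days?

24.4 °C

Required daily accumulation = 461 / 37.3 = 12.359 DD/day.
T = T_base + 12.359 = 12.0 + 12.359 = 24.359 ≈ 24.4 °C.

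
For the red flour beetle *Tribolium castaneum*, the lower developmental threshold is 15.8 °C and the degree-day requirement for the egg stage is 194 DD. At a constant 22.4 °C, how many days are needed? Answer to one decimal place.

29.4 days

Daily accumulation = 22.4 − 15.8 = 6.6 DD/day.
Duration = 194 / 6.6 = 29.394 ≈ 29.4 days.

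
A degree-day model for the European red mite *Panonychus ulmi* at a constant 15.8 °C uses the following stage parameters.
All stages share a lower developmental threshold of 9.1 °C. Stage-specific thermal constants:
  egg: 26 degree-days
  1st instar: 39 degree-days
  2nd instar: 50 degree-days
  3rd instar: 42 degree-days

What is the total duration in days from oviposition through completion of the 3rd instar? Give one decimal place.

Daily accumulation at 15.8 °C = 15.8 − 9.1 = 6.7 DD/day.
Total K = 26 + 39 + 50 + 42 = 157 DD.
Total duration = 157 / 6.7 = 23.433 ≈ 23.4 days.

23.4 days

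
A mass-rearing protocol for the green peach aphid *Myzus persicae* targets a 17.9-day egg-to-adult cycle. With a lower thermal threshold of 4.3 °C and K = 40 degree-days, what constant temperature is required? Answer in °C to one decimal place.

6.5 °C

Required daily accumulation = 40 / 17.9 = 2.235 DD/day.
T = T_base + 2.235 = 4.3 + 2.235 = 6.535 ≈ 6.5 °C.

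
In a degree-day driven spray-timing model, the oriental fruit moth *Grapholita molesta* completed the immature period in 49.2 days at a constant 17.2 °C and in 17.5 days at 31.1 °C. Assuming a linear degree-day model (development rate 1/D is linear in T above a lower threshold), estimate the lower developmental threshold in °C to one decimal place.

Linear rate model ⇒ the product D·(T − T_b) is constant across temperatures.
49.2·(17.2 − T_b) = 17.5·(31.1 − T_b)
T_b = (49.2·17.2 − 17.5·31.1) / (49.2 − 17.5) = 301.99 / 31.7 = 9.526 °C ≈ 9.5 °C.

9.5 °C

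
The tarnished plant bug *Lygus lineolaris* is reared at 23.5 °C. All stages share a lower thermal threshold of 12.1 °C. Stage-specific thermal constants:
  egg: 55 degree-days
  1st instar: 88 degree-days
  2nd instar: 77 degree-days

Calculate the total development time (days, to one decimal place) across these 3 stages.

19.3 days

Daily accumulation at 23.5 °C = 23.5 − 12.1 = 11.4 DD/day.
Total K = 55 + 88 + 77 = 220 DD.
Total duration = 220 / 11.4 = 19.298 ≈ 19.3 days.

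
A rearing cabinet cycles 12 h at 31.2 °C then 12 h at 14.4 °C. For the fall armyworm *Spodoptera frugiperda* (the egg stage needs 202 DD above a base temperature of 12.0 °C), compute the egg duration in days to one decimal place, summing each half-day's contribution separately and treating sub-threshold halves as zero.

Day half: max(0, 31.2 − 12.0) × 0.5 = 19.2 × 0.5 = 9.60 DD.
Night half: max(0, 14.4 − 12.0) × 0.5 = 2.4 × 0.5 = 1.20 DD.
Per 24 h: 10.80 DD/day.
Duration = 202 / 10.80 = 18.704 ≈ 18.7 days.

18.7 days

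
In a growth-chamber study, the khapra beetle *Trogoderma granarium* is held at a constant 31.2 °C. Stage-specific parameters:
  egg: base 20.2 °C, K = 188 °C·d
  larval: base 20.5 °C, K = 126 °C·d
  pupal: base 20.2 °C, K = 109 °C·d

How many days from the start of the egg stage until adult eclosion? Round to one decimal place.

egg: 188 / (31.2 − 20.2) = 188 / 11.0 = 17.091 d.
larval: 126 / (31.2 − 20.5) = 126 / 10.7 = 11.776 d.
pupal: 109 / (31.2 − 20.2) = 109 / 11.0 = 9.909 d.
Sum = 38.776 ≈ 38.8 days.

38.8 days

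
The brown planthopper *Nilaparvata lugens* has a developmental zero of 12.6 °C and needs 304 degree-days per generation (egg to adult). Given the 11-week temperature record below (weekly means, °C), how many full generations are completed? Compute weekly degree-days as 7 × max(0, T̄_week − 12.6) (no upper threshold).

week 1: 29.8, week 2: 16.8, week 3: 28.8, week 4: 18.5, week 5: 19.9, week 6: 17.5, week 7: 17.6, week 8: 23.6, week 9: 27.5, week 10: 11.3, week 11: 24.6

2 generations

Weekly DD (7 × max(0, T̄ − 12.6)): 120.4, 29.4, 113.4, 41.3, 51.1, 34.3, 35.0, 77.0, 104.3, 0.0, 84.0.
Season total = 690.2 DD.
Complete generations = ⌊690.2 / 304⌋ = 2.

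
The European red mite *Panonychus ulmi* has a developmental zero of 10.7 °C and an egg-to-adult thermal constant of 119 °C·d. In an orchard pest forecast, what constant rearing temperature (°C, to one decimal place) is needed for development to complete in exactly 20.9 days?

16.4 °C

Required daily accumulation = 119 / 20.9 = 5.694 DD/day.
T = T_base + 5.694 = 10.7 + 5.694 = 16.394 ≈ 16.4 °C.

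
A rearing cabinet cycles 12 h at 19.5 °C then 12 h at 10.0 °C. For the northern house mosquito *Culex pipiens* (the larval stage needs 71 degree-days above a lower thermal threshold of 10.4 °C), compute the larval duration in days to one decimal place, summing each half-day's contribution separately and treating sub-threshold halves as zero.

Day half: max(0, 19.5 − 10.4) × 0.5 = 9.1 × 0.5 = 4.55 DD.
Night half: max(0, 10.0 − 10.4) × 0.5 = 0.0 × 0.5 = 0.00 DD.
Per 24 h: 4.55 DD/day.
Duration = 71 / 4.55 = 15.604 ≈ 15.6 days.

15.6 days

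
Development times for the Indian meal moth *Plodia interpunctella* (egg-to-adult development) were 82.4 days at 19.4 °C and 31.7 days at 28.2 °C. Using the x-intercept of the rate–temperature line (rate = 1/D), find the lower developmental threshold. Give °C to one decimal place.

13.9 °C

Equal thermal constants: D₁(T₁ − T_b) = D₂(T₂ − T_b).
82.4·(19.4 − T_b) = 31.7·(28.2 − T_b)
T_b = (82.4·19.4 − 31.7·28.2) / (82.4 − 31.7) = 704.62 / 50.7 = 13.898 °C ≈ 13.9 °C.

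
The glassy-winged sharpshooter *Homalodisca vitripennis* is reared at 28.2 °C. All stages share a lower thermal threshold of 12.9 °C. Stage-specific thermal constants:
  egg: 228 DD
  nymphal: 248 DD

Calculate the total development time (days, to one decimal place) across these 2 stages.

Daily accumulation at 28.2 °C = 28.2 − 12.9 = 15.3 DD/day.
Total K = 228 + 248 = 476 DD.
Total duration = 476 / 15.3 = 31.111 ≈ 31.1 days.

31.1 days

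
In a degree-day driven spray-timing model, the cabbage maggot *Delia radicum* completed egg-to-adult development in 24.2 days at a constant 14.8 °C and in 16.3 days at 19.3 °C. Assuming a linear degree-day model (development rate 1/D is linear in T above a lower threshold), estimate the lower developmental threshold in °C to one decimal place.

5.5 °C

Linear rate model ⇒ the product D·(T − T_b) is constant across temperatures.
24.2·(14.8 − T_b) = 16.3·(19.3 − T_b)
T_b = (24.2·14.8 − 16.3·19.3) / (24.2 − 16.3) = 43.57 / 7.9 = 5.515 °C ≈ 5.5 °C.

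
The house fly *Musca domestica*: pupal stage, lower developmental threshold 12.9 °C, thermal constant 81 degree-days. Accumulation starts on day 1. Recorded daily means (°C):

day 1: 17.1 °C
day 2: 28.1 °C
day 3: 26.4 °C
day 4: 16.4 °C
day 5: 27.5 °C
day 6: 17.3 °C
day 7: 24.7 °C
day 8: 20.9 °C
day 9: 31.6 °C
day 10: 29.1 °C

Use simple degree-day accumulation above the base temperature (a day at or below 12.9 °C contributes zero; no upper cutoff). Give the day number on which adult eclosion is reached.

Daily DD above 12.9 °C: 4.2, 15.2, 13.5, 3.5, 14.6, 4.4, 11.8, 8.0, 18.7, 16.2.
Cumulative: 4.2, 19.4, 32.9, 36.4, 51.0, 55.4, 67.2, 75.2, 93.9, 110.1.
The total first reaches 81 DD on day 9.

day 9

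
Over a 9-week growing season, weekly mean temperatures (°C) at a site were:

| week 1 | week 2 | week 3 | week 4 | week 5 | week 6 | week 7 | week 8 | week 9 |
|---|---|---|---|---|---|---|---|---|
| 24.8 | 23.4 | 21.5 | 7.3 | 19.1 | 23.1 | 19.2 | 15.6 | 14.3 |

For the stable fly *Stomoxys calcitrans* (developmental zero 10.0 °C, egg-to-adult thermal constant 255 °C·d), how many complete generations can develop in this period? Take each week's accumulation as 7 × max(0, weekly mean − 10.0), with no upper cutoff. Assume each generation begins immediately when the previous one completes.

Weekly DD (7 × max(0, T̄ − 10.0)): 103.6, 93.8, 80.5, 0.0, 63.7, 91.7, 64.4, 39.2, 30.1.
Season total = 567.0 DD.
Complete generations = ⌊567.0 / 255⌋ = 2.

2 generations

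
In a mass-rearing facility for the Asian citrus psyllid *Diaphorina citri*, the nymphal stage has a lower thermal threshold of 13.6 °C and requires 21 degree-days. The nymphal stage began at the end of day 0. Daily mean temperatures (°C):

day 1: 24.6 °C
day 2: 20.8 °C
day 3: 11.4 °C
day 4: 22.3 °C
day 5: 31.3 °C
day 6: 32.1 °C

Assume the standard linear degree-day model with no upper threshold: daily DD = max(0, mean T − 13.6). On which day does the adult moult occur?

day 4

Daily DD above 13.6 °C: 11.0, 7.2, 0.0, 8.7, 17.7, 18.5.
Cumulative: 11.0, 18.2, 18.2, 26.9, 44.6, 63.1.
The total first reaches 21 DD on day 4.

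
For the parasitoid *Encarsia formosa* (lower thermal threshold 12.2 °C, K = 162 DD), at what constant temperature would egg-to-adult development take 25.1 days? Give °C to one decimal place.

Required daily accumulation = 162 / 25.1 = 6.454 DD/day.
T = T_base + 6.454 = 12.2 + 6.454 = 18.654 ≈ 18.7 °C.

18.7 °C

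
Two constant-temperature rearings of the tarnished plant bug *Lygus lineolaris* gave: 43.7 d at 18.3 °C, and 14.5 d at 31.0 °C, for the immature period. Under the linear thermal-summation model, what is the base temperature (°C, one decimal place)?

Linear rate model ⇒ the product D·(T − T_b) is constant across temperatures.
43.7·(18.3 − T_b) = 14.5·(31.0 − T_b)
T_b = (43.7·18.3 − 14.5·31.0) / (43.7 − 14.5) = 350.21 / 29.2 = 11.993 °C ≈ 12.0 °C.

12.0 °C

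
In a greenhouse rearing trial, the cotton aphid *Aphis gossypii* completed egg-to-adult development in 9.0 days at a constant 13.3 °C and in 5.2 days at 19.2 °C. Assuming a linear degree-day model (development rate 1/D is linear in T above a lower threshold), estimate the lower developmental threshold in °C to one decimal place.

Under the model K = D·(T − T_b), so D₁·(T₁ − T_b) = D₂·(T₂ − T_b).
9.0·(13.3 − T_b) = 5.2·(19.2 − T_b)
T_b = (9.0·13.3 − 5.2·19.2) / (9.0 − 5.2) = 19.86 / 3.8 = 5.226 °C ≈ 5.2 °C.

5.2 °C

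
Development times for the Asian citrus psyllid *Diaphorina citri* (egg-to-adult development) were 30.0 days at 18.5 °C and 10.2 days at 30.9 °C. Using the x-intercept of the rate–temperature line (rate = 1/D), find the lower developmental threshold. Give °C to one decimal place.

12.1 °C

Linear rate model ⇒ the product D·(T − T_b) is constant across temperatures.
30.0·(18.5 − T_b) = 10.2·(30.9 − T_b)
T_b = (30.0·18.5 − 10.2·30.9) / (30.0 − 10.2) = 239.82 / 19.8 = 12.112 °C ≈ 12.1 °C.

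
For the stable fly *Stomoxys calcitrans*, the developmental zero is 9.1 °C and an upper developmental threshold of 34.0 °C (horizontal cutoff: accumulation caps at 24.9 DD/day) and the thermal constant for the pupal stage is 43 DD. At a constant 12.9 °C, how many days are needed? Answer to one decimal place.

11.3 days

Daily accumulation = 12.9 − 9.1 = 3.8 DD/day.
Duration = 43 / 3.8 = 11.316 ≈ 11.3 days.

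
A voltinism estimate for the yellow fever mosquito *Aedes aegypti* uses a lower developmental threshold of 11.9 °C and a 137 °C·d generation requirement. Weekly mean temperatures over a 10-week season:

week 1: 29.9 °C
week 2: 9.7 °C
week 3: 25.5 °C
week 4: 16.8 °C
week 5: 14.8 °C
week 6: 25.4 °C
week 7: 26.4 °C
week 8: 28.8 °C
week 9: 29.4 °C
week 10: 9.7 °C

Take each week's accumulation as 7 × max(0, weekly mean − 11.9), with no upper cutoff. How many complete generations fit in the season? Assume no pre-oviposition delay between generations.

Weekly DD (7 × max(0, T̄ − 11.9)): 126.0, 0.0, 95.2, 34.3, 20.3, 94.5, 101.5, 118.3, 122.5, 0.0.
Season total = 712.6 DD.
Complete generations = ⌊712.6 / 137⌋ = 5.

5 generations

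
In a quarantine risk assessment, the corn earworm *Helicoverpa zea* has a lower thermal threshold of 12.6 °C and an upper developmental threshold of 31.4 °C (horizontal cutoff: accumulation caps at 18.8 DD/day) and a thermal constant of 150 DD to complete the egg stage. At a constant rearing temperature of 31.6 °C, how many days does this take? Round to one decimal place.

Temperature 31.6 °C exceeds the upper threshold, so daily accumulation caps at 31.4 − 12.6 = 18.8 DD/day.
Duration = 150 / 18.8 = 7.979 ≈ 8.0 days.

8.0 days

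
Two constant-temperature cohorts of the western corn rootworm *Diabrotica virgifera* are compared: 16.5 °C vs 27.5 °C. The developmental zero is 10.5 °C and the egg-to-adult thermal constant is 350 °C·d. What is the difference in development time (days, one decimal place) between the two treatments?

37.7 days

At 16.5 °C: 350 / (16.5 − 10.5) = 350 / 6.0 = 58.333 d.
At 27.5 °C: 350 / (27.5 − 10.5) = 350 / 17.0 = 20.588 d.
Difference = |58.333 − 20.588| = 37.745 ≈ 37.7 days.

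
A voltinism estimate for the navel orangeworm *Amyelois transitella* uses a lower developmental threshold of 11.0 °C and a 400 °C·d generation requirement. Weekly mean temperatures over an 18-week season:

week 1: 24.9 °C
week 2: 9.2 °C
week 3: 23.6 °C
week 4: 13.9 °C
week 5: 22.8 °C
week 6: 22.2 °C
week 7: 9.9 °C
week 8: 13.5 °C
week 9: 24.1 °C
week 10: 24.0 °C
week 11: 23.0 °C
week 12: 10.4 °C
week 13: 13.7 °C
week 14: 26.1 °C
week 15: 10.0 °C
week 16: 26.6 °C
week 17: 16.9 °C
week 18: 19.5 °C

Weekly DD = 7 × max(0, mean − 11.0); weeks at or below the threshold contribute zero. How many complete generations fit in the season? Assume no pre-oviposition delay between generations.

2 generations

Weekly DD (7 × max(0, T̄ − 11.0)): 97.3, 0.0, 88.2, 20.3, 82.6, 78.4, 0.0, 17.5, 91.7, 91.0, 84.0, 0.0, 18.9, 105.7, 0.0, 109.2, 41.3, 59.5.
Season total = 985.6 DD.
Complete generations = ⌊985.6 / 400⌋ = 2.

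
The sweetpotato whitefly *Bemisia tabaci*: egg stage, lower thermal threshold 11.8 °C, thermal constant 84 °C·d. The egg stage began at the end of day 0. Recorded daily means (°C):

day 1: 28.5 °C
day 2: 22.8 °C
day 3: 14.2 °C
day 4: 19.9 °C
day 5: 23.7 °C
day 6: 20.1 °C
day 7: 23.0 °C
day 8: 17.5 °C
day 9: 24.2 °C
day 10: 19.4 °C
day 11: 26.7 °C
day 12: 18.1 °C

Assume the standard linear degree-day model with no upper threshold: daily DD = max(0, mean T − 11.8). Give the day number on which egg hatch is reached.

day 9

Daily DD above 11.8 °C: 16.7, 11.0, 2.4, 8.1, 11.9, 8.3, 11.2, 5.7, 12.4, 7.6, 14.9, 6.3.
Cumulative: 16.7, 27.7, 30.1, 38.2, 50.1, 58.4, 69.6, 75.3, 87.7, 95.3, 110.2, 116.5.
The total first reaches 84 DD on day 9.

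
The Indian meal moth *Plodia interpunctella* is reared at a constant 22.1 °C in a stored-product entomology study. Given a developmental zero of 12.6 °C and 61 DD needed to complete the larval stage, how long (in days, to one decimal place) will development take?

6.4 days

Daily accumulation = 22.1 − 12.6 = 9.5 DD/day.
Duration = 61 / 9.5 = 6.421 ≈ 6.4 days.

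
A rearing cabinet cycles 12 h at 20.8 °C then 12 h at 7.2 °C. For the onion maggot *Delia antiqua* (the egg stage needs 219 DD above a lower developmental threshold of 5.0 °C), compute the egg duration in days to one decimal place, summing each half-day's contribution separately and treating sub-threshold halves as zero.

24.3 days

Day half: max(0, 20.8 − 5.0) × 0.5 = 15.8 × 0.5 = 7.90 DD.
Night half: max(0, 7.2 − 5.0) × 0.5 = 2.2 × 0.5 = 1.10 DD.
Per 24 h: 9.00 DD/day.
Duration = 219 / 9.00 = 24.333 ≈ 24.3 days.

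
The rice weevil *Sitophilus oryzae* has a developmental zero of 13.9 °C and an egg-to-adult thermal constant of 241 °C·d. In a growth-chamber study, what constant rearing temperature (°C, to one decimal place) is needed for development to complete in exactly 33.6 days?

Required daily accumulation = 241 / 33.6 = 7.173 DD/day.
T = T_base + 7.173 = 13.9 + 7.173 = 21.073 ≈ 21.1 °C.

21.1 °C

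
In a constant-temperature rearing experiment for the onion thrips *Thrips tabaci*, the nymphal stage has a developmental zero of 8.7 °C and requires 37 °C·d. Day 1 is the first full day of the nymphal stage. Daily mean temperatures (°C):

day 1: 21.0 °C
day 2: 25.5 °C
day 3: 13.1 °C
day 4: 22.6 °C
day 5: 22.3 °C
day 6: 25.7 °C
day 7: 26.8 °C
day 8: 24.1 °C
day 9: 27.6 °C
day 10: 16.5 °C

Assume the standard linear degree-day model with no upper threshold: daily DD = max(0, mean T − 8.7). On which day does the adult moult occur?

Daily DD above 8.7 °C: 12.3, 16.8, 4.4, 13.9, 13.6, 17.0, 18.1, 15.4, 18.9, 7.8.
Cumulative: 12.3, 29.1, 33.5, 47.4, 61.0, 78.0, 96.1, 111.5, 130.4, 138.2.
The total first reaches 37 DD on day 4.

day 4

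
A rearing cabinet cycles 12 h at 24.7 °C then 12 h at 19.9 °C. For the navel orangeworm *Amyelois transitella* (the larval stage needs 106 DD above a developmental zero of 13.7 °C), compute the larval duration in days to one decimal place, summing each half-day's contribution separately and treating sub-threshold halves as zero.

Day half: max(0, 24.7 − 13.7) × 0.5 = 11.0 × 0.5 = 5.50 DD.
Night half: max(0, 19.9 − 13.7) × 0.5 = 6.2 × 0.5 = 3.10 DD.
Per 24 h: 8.60 DD/day.
Duration = 106 / 8.60 = 12.326 ≈ 12.3 days.

12.3 days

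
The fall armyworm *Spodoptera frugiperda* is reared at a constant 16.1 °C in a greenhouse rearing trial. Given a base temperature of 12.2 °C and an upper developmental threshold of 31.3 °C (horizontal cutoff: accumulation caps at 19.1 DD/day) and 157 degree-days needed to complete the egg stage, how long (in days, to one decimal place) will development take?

Daily accumulation = 16.1 − 12.2 = 3.9 DD/day.
Duration = 157 / 3.9 = 40.256 ≈ 40.3 days.

40.3 days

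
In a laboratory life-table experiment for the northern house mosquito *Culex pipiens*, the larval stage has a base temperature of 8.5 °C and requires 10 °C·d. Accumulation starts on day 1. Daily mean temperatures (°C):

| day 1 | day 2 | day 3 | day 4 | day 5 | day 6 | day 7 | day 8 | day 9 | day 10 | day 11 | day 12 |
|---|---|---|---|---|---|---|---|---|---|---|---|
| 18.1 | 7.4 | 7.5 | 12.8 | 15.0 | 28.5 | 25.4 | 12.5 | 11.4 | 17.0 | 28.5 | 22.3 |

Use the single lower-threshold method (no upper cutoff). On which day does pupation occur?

Daily DD above 8.5 °C: 9.6, 0.0, 0.0, 4.3, 6.5, 20.0, 16.9, 4.0, 2.9, 8.5, 20.0, 13.8.
Cumulative: 9.6, 9.6, 9.6, 13.9, 20.4, 40.4, 57.3, 61.3, 64.2, 72.7, 92.7, 106.5.
The total first reaches 10 DD on day 4.

day 4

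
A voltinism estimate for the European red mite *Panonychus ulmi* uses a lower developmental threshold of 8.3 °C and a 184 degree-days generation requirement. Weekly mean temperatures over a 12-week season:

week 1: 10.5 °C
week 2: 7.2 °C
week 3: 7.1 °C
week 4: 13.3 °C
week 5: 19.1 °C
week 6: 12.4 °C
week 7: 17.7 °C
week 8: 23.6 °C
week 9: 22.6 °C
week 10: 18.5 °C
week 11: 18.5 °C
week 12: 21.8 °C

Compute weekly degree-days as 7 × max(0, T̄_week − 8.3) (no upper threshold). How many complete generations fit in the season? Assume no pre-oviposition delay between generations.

3 generations

Weekly DD (7 × max(0, T̄ − 8.3)): 15.4, 0.0, 0.0, 35.0, 75.6, 28.7, 65.8, 107.1, 100.1, 71.4, 71.4, 94.5.
Season total = 665.0 DD.
Complete generations = ⌊665.0 / 184⌋ = 3.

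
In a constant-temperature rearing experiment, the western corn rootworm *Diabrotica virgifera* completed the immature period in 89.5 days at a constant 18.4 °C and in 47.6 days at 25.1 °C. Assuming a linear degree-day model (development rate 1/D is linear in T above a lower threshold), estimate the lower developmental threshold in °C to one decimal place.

10.8 °C

Equal thermal constants: D₁(T₁ − T_b) = D₂(T₂ − T_b).
89.5·(18.4 − T_b) = 47.6·(25.1 − T_b)
T_b = (89.5·18.4 − 47.6·25.1) / (89.5 − 47.6) = 452.04 / 41.9 = 10.789 °C ≈ 10.8 °C.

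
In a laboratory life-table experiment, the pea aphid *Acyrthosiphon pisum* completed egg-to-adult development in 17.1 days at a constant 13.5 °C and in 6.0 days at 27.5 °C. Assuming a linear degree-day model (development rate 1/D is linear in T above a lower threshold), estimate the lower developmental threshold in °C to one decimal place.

Linear rate model ⇒ the product D·(T − T_b) is constant across temperatures.
17.1·(13.5 − T_b) = 6.0·(27.5 − T_b)
T_b = (17.1·13.5 − 6.0·27.5) / (17.1 − 6.0) = 65.85 / 11.1 = 5.932 °C ≈ 5.9 °C.

5.9 °C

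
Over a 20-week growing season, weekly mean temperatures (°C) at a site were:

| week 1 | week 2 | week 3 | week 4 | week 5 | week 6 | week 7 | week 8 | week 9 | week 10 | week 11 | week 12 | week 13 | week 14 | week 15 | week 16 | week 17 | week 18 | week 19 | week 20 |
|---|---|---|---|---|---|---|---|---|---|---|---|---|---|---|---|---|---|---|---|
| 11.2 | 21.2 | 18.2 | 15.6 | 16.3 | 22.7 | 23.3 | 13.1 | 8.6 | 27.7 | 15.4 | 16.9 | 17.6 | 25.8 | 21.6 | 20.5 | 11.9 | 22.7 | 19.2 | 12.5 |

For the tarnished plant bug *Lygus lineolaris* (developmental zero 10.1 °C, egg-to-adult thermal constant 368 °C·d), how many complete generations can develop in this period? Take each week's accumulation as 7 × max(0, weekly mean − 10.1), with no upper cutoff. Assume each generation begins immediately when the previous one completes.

3 generations

Weekly DD (7 × max(0, T̄ − 10.1)): 7.7, 77.7, 56.7, 38.5, 43.4, 88.2, 92.4, 21.0, 0.0, 123.2, 37.1, 47.6, 52.5, 109.9, 80.5, 72.8, 12.6, 88.2, 63.7, 16.8.
Season total = 1130.5 DD.
Complete generations = ⌊1130.5 / 368⌋ = 3.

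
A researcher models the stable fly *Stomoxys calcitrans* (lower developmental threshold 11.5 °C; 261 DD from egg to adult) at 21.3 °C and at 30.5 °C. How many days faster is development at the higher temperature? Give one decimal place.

At 21.3 °C: 261 / (21.3 − 11.5) = 261 / 9.8 = 26.633 d.
At 30.5 °C: 261 / (30.5 − 11.5) = 261 / 19.0 = 13.737 d.
Difference = |26.633 − 13.737| = 12.896 ≈ 12.9 days.

12.9 days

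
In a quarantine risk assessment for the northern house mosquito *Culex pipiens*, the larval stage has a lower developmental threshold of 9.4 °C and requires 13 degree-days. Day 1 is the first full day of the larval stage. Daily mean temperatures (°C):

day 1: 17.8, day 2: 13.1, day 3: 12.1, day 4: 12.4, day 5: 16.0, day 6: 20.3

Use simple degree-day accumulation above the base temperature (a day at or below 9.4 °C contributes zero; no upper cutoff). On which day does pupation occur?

day 3

Daily DD above 9.4 °C: 8.4, 3.7, 2.7, 3.0, 6.6, 10.9.
Cumulative: 8.4, 12.1, 14.8, 17.8, 24.4, 35.3.
The total first reaches 13 DD on day 3.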